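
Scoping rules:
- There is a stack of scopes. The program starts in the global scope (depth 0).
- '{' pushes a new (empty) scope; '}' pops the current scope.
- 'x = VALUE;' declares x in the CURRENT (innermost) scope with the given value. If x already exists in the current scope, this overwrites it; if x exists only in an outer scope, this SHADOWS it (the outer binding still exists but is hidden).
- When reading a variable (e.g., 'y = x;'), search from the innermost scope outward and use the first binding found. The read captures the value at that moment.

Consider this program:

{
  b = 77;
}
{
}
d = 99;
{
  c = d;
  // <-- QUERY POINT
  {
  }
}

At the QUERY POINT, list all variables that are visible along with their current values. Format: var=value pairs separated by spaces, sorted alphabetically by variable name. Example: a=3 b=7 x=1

Step 1: enter scope (depth=1)
Step 2: declare b=77 at depth 1
Step 3: exit scope (depth=0)
Step 4: enter scope (depth=1)
Step 5: exit scope (depth=0)
Step 6: declare d=99 at depth 0
Step 7: enter scope (depth=1)
Step 8: declare c=(read d)=99 at depth 1
Visible at query point: c=99 d=99

Answer: c=99 d=99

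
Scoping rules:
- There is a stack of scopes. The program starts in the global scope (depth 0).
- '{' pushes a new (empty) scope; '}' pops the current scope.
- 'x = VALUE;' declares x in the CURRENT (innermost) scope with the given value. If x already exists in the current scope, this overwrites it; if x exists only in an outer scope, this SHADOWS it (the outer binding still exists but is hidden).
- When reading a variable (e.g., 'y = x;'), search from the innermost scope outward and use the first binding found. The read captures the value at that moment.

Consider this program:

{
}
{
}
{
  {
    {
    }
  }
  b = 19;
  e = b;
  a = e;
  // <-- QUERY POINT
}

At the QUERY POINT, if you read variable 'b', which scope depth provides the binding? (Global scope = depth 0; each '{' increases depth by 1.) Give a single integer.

Answer: 1

Derivation:
Step 1: enter scope (depth=1)
Step 2: exit scope (depth=0)
Step 3: enter scope (depth=1)
Step 4: exit scope (depth=0)
Step 5: enter scope (depth=1)
Step 6: enter scope (depth=2)
Step 7: enter scope (depth=3)
Step 8: exit scope (depth=2)
Step 9: exit scope (depth=1)
Step 10: declare b=19 at depth 1
Step 11: declare e=(read b)=19 at depth 1
Step 12: declare a=(read e)=19 at depth 1
Visible at query point: a=19 b=19 e=19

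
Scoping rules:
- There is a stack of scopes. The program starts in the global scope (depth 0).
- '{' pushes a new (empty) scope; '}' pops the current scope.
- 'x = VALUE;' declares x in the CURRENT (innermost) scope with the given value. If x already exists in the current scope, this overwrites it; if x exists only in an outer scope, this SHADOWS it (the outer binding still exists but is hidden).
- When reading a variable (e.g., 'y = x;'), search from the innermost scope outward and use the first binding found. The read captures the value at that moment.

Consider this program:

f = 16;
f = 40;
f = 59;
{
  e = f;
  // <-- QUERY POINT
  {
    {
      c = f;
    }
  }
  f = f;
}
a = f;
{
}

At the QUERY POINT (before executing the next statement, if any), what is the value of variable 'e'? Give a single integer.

Step 1: declare f=16 at depth 0
Step 2: declare f=40 at depth 0
Step 3: declare f=59 at depth 0
Step 4: enter scope (depth=1)
Step 5: declare e=(read f)=59 at depth 1
Visible at query point: e=59 f=59

Answer: 59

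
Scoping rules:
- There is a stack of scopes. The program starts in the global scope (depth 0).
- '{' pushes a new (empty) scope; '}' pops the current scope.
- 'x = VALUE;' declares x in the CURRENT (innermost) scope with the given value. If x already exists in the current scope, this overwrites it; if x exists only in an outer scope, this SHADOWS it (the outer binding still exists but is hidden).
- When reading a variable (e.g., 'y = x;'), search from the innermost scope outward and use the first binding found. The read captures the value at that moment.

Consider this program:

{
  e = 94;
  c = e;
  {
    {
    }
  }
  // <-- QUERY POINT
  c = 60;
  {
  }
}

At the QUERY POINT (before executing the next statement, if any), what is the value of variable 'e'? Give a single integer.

Answer: 94

Derivation:
Step 1: enter scope (depth=1)
Step 2: declare e=94 at depth 1
Step 3: declare c=(read e)=94 at depth 1
Step 4: enter scope (depth=2)
Step 5: enter scope (depth=3)
Step 6: exit scope (depth=2)
Step 7: exit scope (depth=1)
Visible at query point: c=94 e=94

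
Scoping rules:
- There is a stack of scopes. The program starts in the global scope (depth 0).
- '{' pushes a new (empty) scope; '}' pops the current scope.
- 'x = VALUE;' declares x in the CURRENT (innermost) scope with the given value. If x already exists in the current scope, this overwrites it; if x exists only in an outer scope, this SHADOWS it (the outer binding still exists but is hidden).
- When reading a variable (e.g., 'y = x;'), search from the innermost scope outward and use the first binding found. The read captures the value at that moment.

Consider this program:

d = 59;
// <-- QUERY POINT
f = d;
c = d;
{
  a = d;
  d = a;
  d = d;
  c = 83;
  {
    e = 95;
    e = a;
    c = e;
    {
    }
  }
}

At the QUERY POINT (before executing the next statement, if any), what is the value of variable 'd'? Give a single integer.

Answer: 59

Derivation:
Step 1: declare d=59 at depth 0
Visible at query point: d=59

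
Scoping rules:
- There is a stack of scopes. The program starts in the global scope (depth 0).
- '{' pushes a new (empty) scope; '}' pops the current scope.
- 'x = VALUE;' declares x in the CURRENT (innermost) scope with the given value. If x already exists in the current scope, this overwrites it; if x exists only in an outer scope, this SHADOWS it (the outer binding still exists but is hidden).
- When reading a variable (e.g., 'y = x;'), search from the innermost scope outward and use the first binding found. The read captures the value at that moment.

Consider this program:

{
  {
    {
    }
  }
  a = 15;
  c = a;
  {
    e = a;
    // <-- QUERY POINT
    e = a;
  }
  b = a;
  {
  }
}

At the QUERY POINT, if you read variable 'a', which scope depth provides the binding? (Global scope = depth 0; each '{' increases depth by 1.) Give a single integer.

Step 1: enter scope (depth=1)
Step 2: enter scope (depth=2)
Step 3: enter scope (depth=3)
Step 4: exit scope (depth=2)
Step 5: exit scope (depth=1)
Step 6: declare a=15 at depth 1
Step 7: declare c=(read a)=15 at depth 1
Step 8: enter scope (depth=2)
Step 9: declare e=(read a)=15 at depth 2
Visible at query point: a=15 c=15 e=15

Answer: 1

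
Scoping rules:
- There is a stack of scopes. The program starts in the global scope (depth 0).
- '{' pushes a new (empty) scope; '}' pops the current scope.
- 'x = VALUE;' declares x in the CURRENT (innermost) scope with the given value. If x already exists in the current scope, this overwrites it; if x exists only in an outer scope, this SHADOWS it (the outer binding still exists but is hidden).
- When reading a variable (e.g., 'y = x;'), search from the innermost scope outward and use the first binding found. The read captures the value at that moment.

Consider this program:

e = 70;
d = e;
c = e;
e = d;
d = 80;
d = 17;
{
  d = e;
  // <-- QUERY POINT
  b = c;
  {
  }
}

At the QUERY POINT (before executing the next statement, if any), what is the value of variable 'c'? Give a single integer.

Answer: 70

Derivation:
Step 1: declare e=70 at depth 0
Step 2: declare d=(read e)=70 at depth 0
Step 3: declare c=(read e)=70 at depth 0
Step 4: declare e=(read d)=70 at depth 0
Step 5: declare d=80 at depth 0
Step 6: declare d=17 at depth 0
Step 7: enter scope (depth=1)
Step 8: declare d=(read e)=70 at depth 1
Visible at query point: c=70 d=70 e=70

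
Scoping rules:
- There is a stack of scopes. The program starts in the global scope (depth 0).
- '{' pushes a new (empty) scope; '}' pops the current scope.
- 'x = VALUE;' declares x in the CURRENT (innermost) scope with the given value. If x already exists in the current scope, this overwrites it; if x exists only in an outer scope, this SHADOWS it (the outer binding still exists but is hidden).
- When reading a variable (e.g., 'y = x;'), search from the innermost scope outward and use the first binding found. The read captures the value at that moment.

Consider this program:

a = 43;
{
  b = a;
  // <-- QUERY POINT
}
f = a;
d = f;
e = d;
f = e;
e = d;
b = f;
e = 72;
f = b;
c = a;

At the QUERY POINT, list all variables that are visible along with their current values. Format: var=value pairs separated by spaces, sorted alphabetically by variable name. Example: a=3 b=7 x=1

Answer: a=43 b=43

Derivation:
Step 1: declare a=43 at depth 0
Step 2: enter scope (depth=1)
Step 3: declare b=(read a)=43 at depth 1
Visible at query point: a=43 b=43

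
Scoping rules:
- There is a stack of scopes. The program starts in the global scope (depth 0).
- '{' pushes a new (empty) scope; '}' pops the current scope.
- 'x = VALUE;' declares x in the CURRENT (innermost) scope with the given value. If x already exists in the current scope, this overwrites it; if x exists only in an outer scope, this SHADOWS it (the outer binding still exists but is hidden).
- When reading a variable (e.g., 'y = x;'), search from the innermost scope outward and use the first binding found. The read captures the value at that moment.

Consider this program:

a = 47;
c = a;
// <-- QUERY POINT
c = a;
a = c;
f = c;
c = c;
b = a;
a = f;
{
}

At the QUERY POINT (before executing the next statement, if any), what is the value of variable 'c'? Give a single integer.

Answer: 47

Derivation:
Step 1: declare a=47 at depth 0
Step 2: declare c=(read a)=47 at depth 0
Visible at query point: a=47 c=47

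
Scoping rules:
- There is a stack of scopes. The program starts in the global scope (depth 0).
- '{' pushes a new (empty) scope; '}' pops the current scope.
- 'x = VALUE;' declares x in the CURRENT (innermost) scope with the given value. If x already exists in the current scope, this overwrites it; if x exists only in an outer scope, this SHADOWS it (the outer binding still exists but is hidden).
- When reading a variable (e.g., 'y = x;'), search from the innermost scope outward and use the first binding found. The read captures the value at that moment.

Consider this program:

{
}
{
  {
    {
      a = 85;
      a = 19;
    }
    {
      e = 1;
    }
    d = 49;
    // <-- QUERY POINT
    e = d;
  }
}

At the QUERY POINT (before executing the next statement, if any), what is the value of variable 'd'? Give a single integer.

Answer: 49

Derivation:
Step 1: enter scope (depth=1)
Step 2: exit scope (depth=0)
Step 3: enter scope (depth=1)
Step 4: enter scope (depth=2)
Step 5: enter scope (depth=3)
Step 6: declare a=85 at depth 3
Step 7: declare a=19 at depth 3
Step 8: exit scope (depth=2)
Step 9: enter scope (depth=3)
Step 10: declare e=1 at depth 3
Step 11: exit scope (depth=2)
Step 12: declare d=49 at depth 2
Visible at query point: d=49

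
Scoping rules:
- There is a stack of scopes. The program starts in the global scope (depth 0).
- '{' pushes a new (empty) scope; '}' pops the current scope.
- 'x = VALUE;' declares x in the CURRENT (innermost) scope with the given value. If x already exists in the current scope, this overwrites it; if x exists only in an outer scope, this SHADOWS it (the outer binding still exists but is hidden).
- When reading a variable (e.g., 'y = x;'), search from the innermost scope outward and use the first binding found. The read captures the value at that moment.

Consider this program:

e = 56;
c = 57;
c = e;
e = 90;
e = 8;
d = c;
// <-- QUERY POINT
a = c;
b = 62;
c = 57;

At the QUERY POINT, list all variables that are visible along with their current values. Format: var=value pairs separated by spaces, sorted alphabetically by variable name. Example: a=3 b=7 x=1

Step 1: declare e=56 at depth 0
Step 2: declare c=57 at depth 0
Step 3: declare c=(read e)=56 at depth 0
Step 4: declare e=90 at depth 0
Step 5: declare e=8 at depth 0
Step 6: declare d=(read c)=56 at depth 0
Visible at query point: c=56 d=56 e=8

Answer: c=56 d=56 e=8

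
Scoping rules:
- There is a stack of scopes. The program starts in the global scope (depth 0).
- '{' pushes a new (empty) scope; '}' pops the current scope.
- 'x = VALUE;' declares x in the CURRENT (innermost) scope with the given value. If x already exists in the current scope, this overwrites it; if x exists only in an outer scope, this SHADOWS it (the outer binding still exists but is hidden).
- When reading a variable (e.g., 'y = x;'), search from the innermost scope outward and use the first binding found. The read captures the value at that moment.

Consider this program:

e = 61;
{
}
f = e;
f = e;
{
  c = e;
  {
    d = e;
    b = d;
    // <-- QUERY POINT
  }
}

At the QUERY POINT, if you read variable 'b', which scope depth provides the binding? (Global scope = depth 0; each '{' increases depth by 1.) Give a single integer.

Answer: 2

Derivation:
Step 1: declare e=61 at depth 0
Step 2: enter scope (depth=1)
Step 3: exit scope (depth=0)
Step 4: declare f=(read e)=61 at depth 0
Step 5: declare f=(read e)=61 at depth 0
Step 6: enter scope (depth=1)
Step 7: declare c=(read e)=61 at depth 1
Step 8: enter scope (depth=2)
Step 9: declare d=(read e)=61 at depth 2
Step 10: declare b=(read d)=61 at depth 2
Visible at query point: b=61 c=61 d=61 e=61 f=61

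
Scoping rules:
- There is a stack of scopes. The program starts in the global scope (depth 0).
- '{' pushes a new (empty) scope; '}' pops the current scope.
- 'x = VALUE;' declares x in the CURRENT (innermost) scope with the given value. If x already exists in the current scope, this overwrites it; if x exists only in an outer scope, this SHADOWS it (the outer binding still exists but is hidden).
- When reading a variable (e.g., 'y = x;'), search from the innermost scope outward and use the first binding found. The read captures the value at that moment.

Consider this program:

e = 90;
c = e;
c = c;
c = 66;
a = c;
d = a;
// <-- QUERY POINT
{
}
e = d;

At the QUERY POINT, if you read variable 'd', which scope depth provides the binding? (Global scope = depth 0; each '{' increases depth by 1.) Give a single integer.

Answer: 0

Derivation:
Step 1: declare e=90 at depth 0
Step 2: declare c=(read e)=90 at depth 0
Step 3: declare c=(read c)=90 at depth 0
Step 4: declare c=66 at depth 0
Step 5: declare a=(read c)=66 at depth 0
Step 6: declare d=(read a)=66 at depth 0
Visible at query point: a=66 c=66 d=66 e=90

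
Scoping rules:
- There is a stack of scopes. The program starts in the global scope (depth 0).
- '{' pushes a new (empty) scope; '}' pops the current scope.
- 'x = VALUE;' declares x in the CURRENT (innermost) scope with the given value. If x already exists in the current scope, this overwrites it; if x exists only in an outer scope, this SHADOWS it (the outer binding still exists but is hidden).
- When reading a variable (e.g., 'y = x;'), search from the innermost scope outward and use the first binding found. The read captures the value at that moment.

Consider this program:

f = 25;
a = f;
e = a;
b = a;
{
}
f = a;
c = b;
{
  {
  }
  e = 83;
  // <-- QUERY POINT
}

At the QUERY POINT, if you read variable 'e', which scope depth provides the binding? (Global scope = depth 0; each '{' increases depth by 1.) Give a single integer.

Answer: 1

Derivation:
Step 1: declare f=25 at depth 0
Step 2: declare a=(read f)=25 at depth 0
Step 3: declare e=(read a)=25 at depth 0
Step 4: declare b=(read a)=25 at depth 0
Step 5: enter scope (depth=1)
Step 6: exit scope (depth=0)
Step 7: declare f=(read a)=25 at depth 0
Step 8: declare c=(read b)=25 at depth 0
Step 9: enter scope (depth=1)
Step 10: enter scope (depth=2)
Step 11: exit scope (depth=1)
Step 12: declare e=83 at depth 1
Visible at query point: a=25 b=25 c=25 e=83 f=25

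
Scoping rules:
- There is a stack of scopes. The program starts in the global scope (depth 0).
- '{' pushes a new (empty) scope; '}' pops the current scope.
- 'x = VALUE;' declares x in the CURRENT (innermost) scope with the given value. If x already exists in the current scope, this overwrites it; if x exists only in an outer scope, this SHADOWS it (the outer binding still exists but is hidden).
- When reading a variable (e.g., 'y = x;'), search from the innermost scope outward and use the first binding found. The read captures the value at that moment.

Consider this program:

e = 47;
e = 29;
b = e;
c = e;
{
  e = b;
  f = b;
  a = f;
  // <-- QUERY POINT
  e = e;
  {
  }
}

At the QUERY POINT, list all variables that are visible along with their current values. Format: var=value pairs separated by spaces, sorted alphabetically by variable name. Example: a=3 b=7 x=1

Step 1: declare e=47 at depth 0
Step 2: declare e=29 at depth 0
Step 3: declare b=(read e)=29 at depth 0
Step 4: declare c=(read e)=29 at depth 0
Step 5: enter scope (depth=1)
Step 6: declare e=(read b)=29 at depth 1
Step 7: declare f=(read b)=29 at depth 1
Step 8: declare a=(read f)=29 at depth 1
Visible at query point: a=29 b=29 c=29 e=29 f=29

Answer: a=29 b=29 c=29 e=29 f=29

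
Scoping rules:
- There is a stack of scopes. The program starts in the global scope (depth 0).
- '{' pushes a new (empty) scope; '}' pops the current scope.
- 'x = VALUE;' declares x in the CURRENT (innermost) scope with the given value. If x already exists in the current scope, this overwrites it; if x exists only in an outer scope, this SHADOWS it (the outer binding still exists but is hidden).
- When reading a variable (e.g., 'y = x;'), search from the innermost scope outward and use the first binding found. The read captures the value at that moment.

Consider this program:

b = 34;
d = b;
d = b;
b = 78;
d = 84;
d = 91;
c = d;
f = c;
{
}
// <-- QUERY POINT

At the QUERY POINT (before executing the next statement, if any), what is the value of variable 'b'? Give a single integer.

Answer: 78

Derivation:
Step 1: declare b=34 at depth 0
Step 2: declare d=(read b)=34 at depth 0
Step 3: declare d=(read b)=34 at depth 0
Step 4: declare b=78 at depth 0
Step 5: declare d=84 at depth 0
Step 6: declare d=91 at depth 0
Step 7: declare c=(read d)=91 at depth 0
Step 8: declare f=(read c)=91 at depth 0
Step 9: enter scope (depth=1)
Step 10: exit scope (depth=0)
Visible at query point: b=78 c=91 d=91 f=91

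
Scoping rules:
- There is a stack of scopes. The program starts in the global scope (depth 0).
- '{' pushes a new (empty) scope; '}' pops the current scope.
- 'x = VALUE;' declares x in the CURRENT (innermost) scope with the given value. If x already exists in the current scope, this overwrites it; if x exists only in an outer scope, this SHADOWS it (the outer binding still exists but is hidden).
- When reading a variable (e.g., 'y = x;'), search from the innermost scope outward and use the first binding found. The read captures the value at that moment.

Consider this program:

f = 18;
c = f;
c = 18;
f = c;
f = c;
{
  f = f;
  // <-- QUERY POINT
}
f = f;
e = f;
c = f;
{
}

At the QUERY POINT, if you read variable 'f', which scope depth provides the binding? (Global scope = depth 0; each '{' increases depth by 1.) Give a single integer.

Answer: 1

Derivation:
Step 1: declare f=18 at depth 0
Step 2: declare c=(read f)=18 at depth 0
Step 3: declare c=18 at depth 0
Step 4: declare f=(read c)=18 at depth 0
Step 5: declare f=(read c)=18 at depth 0
Step 6: enter scope (depth=1)
Step 7: declare f=(read f)=18 at depth 1
Visible at query point: c=18 f=18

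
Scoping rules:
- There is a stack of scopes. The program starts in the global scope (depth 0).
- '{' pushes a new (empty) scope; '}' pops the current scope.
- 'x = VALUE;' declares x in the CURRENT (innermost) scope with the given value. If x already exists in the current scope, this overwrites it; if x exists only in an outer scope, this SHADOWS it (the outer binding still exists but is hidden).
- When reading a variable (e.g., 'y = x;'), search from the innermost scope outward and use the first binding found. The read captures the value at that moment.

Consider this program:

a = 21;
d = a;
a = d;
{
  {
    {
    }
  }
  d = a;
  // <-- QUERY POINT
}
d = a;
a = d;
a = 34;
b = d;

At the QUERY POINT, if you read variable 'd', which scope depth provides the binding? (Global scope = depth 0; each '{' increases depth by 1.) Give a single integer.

Answer: 1

Derivation:
Step 1: declare a=21 at depth 0
Step 2: declare d=(read a)=21 at depth 0
Step 3: declare a=(read d)=21 at depth 0
Step 4: enter scope (depth=1)
Step 5: enter scope (depth=2)
Step 6: enter scope (depth=3)
Step 7: exit scope (depth=2)
Step 8: exit scope (depth=1)
Step 9: declare d=(read a)=21 at depth 1
Visible at query point: a=21 d=21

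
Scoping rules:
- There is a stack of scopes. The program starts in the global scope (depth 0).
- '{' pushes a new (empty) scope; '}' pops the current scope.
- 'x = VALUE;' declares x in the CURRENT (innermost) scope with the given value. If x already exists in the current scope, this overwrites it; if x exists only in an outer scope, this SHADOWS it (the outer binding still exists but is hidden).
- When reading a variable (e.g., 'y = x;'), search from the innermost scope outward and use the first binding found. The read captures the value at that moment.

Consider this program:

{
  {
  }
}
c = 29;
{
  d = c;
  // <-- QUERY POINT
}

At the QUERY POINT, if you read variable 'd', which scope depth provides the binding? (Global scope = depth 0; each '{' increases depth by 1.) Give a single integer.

Answer: 1

Derivation:
Step 1: enter scope (depth=1)
Step 2: enter scope (depth=2)
Step 3: exit scope (depth=1)
Step 4: exit scope (depth=0)
Step 5: declare c=29 at depth 0
Step 6: enter scope (depth=1)
Step 7: declare d=(read c)=29 at depth 1
Visible at query point: c=29 d=29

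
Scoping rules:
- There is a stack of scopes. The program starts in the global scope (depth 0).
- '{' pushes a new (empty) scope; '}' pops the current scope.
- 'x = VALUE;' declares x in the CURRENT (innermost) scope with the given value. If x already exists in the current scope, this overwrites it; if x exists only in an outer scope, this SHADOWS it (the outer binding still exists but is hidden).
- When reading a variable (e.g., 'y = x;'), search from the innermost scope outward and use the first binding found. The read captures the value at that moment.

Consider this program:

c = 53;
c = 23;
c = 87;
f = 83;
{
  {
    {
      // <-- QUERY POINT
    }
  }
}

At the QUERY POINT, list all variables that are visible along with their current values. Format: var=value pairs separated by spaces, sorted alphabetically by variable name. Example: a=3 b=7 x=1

Step 1: declare c=53 at depth 0
Step 2: declare c=23 at depth 0
Step 3: declare c=87 at depth 0
Step 4: declare f=83 at depth 0
Step 5: enter scope (depth=1)
Step 6: enter scope (depth=2)
Step 7: enter scope (depth=3)
Visible at query point: c=87 f=83

Answer: c=87 f=83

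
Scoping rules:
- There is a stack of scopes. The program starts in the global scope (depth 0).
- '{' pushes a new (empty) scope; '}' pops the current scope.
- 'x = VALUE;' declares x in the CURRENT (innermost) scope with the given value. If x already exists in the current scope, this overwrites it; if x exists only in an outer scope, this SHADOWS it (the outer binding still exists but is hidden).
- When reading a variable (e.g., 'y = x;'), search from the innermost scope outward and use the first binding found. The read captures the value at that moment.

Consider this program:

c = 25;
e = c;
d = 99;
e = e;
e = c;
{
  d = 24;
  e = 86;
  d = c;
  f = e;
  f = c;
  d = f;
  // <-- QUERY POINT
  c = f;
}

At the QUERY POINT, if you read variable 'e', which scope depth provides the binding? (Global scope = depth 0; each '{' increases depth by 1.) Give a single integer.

Answer: 1

Derivation:
Step 1: declare c=25 at depth 0
Step 2: declare e=(read c)=25 at depth 0
Step 3: declare d=99 at depth 0
Step 4: declare e=(read e)=25 at depth 0
Step 5: declare e=(read c)=25 at depth 0
Step 6: enter scope (depth=1)
Step 7: declare d=24 at depth 1
Step 8: declare e=86 at depth 1
Step 9: declare d=(read c)=25 at depth 1
Step 10: declare f=(read e)=86 at depth 1
Step 11: declare f=(read c)=25 at depth 1
Step 12: declare d=(read f)=25 at depth 1
Visible at query point: c=25 d=25 e=86 f=25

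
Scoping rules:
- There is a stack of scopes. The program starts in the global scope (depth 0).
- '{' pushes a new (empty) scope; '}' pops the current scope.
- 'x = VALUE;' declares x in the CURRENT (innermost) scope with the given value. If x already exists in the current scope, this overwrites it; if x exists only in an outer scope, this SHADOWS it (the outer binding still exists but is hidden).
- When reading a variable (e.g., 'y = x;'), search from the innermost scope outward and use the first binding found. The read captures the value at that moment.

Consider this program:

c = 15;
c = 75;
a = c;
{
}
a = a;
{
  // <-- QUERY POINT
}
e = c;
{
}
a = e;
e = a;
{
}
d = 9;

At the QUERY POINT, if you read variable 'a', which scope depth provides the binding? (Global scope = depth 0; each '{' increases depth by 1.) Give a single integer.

Answer: 0

Derivation:
Step 1: declare c=15 at depth 0
Step 2: declare c=75 at depth 0
Step 3: declare a=(read c)=75 at depth 0
Step 4: enter scope (depth=1)
Step 5: exit scope (depth=0)
Step 6: declare a=(read a)=75 at depth 0
Step 7: enter scope (depth=1)
Visible at query point: a=75 c=75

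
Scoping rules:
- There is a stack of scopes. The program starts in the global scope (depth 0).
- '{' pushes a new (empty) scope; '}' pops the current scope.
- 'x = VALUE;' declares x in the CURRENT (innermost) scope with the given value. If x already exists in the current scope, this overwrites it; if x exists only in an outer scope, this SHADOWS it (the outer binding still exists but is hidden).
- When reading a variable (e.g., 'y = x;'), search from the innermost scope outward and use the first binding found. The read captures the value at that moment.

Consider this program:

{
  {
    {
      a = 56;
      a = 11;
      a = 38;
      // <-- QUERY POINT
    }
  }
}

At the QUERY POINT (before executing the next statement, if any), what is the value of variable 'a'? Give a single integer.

Answer: 38

Derivation:
Step 1: enter scope (depth=1)
Step 2: enter scope (depth=2)
Step 3: enter scope (depth=3)
Step 4: declare a=56 at depth 3
Step 5: declare a=11 at depth 3
Step 6: declare a=38 at depth 3
Visible at query point: a=38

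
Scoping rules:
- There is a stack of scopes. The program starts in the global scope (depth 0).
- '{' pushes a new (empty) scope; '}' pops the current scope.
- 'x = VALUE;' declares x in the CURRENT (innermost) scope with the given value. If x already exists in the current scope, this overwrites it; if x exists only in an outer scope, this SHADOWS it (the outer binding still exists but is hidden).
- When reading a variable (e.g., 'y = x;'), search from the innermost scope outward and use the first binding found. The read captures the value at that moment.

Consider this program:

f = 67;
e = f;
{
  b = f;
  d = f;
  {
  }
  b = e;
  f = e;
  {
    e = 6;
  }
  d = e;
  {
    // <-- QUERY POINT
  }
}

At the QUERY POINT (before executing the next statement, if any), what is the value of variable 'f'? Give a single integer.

Answer: 67

Derivation:
Step 1: declare f=67 at depth 0
Step 2: declare e=(read f)=67 at depth 0
Step 3: enter scope (depth=1)
Step 4: declare b=(read f)=67 at depth 1
Step 5: declare d=(read f)=67 at depth 1
Step 6: enter scope (depth=2)
Step 7: exit scope (depth=1)
Step 8: declare b=(read e)=67 at depth 1
Step 9: declare f=(read e)=67 at depth 1
Step 10: enter scope (depth=2)
Step 11: declare e=6 at depth 2
Step 12: exit scope (depth=1)
Step 13: declare d=(read e)=67 at depth 1
Step 14: enter scope (depth=2)
Visible at query point: b=67 d=67 e=67 f=67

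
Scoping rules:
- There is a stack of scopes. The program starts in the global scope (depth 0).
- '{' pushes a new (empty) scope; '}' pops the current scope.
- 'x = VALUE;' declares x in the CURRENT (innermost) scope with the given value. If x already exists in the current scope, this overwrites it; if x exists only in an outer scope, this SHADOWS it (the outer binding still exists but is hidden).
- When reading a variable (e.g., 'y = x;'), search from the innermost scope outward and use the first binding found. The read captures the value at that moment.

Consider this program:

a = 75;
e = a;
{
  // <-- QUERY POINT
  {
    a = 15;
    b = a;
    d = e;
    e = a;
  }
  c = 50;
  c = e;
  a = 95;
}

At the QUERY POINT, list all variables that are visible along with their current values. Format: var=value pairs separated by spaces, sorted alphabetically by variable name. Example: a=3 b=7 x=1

Answer: a=75 e=75

Derivation:
Step 1: declare a=75 at depth 0
Step 2: declare e=(read a)=75 at depth 0
Step 3: enter scope (depth=1)
Visible at query point: a=75 e=75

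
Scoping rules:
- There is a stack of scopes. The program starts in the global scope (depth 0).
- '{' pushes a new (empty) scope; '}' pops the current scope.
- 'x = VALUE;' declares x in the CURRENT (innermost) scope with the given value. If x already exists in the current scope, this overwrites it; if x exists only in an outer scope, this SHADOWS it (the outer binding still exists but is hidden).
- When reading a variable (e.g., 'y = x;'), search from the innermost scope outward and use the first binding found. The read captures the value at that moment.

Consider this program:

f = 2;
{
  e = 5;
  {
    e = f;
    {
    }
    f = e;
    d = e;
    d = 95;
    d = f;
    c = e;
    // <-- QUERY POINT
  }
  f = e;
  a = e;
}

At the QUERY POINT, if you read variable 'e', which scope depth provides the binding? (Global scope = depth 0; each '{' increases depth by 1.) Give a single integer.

Answer: 2

Derivation:
Step 1: declare f=2 at depth 0
Step 2: enter scope (depth=1)
Step 3: declare e=5 at depth 1
Step 4: enter scope (depth=2)
Step 5: declare e=(read f)=2 at depth 2
Step 6: enter scope (depth=3)
Step 7: exit scope (depth=2)
Step 8: declare f=(read e)=2 at depth 2
Step 9: declare d=(read e)=2 at depth 2
Step 10: declare d=95 at depth 2
Step 11: declare d=(read f)=2 at depth 2
Step 12: declare c=(read e)=2 at depth 2
Visible at query point: c=2 d=2 e=2 f=2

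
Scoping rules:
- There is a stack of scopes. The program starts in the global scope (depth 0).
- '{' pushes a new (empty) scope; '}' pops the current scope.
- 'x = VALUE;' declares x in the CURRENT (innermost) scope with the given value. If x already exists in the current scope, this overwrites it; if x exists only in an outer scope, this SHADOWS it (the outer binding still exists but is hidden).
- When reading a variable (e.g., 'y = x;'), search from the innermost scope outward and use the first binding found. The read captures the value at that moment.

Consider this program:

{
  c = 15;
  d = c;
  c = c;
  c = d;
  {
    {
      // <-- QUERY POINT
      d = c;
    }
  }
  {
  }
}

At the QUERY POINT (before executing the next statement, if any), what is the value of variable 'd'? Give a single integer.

Answer: 15

Derivation:
Step 1: enter scope (depth=1)
Step 2: declare c=15 at depth 1
Step 3: declare d=(read c)=15 at depth 1
Step 4: declare c=(read c)=15 at depth 1
Step 5: declare c=(read d)=15 at depth 1
Step 6: enter scope (depth=2)
Step 7: enter scope (depth=3)
Visible at query point: c=15 d=15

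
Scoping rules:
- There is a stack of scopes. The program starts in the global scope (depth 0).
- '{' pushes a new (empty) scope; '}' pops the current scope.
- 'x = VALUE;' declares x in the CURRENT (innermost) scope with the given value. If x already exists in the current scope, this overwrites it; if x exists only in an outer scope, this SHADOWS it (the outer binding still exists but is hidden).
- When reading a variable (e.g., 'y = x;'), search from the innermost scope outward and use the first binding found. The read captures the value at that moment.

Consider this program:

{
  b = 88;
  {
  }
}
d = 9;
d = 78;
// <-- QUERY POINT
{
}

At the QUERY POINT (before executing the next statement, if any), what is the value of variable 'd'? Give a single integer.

Step 1: enter scope (depth=1)
Step 2: declare b=88 at depth 1
Step 3: enter scope (depth=2)
Step 4: exit scope (depth=1)
Step 5: exit scope (depth=0)
Step 6: declare d=9 at depth 0
Step 7: declare d=78 at depth 0
Visible at query point: d=78

Answer: 78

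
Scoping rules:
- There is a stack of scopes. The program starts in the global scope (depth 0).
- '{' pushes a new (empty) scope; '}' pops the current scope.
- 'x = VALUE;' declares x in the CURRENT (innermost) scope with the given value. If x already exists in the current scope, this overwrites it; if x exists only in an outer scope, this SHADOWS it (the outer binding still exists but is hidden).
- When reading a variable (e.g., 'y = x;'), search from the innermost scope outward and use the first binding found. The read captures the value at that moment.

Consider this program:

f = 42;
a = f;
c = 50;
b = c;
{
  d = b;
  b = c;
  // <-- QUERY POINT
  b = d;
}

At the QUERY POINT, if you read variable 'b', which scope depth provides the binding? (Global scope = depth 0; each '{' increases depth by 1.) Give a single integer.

Step 1: declare f=42 at depth 0
Step 2: declare a=(read f)=42 at depth 0
Step 3: declare c=50 at depth 0
Step 4: declare b=(read c)=50 at depth 0
Step 5: enter scope (depth=1)
Step 6: declare d=(read b)=50 at depth 1
Step 7: declare b=(read c)=50 at depth 1
Visible at query point: a=42 b=50 c=50 d=50 f=42

Answer: 1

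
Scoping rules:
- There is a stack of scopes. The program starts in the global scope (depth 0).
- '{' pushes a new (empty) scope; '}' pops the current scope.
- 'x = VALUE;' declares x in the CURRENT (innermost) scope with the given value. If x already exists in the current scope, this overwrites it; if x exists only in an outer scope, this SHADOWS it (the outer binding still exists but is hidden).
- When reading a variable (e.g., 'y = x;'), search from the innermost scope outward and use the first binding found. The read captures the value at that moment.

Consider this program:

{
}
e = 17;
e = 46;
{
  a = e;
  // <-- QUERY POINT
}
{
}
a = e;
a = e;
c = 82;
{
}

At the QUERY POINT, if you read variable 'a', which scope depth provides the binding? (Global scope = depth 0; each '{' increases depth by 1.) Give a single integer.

Answer: 1

Derivation:
Step 1: enter scope (depth=1)
Step 2: exit scope (depth=0)
Step 3: declare e=17 at depth 0
Step 4: declare e=46 at depth 0
Step 5: enter scope (depth=1)
Step 6: declare a=(read e)=46 at depth 1
Visible at query point: a=46 e=46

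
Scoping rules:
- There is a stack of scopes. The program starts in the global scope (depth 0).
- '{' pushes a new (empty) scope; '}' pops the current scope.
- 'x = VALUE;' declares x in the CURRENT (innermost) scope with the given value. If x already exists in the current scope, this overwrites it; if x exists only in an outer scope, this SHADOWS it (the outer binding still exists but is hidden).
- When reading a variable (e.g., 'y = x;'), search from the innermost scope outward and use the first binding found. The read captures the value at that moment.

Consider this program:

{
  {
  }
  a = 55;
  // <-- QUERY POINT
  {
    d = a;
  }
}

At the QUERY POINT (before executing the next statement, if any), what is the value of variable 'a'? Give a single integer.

Step 1: enter scope (depth=1)
Step 2: enter scope (depth=2)
Step 3: exit scope (depth=1)
Step 4: declare a=55 at depth 1
Visible at query point: a=55

Answer: 55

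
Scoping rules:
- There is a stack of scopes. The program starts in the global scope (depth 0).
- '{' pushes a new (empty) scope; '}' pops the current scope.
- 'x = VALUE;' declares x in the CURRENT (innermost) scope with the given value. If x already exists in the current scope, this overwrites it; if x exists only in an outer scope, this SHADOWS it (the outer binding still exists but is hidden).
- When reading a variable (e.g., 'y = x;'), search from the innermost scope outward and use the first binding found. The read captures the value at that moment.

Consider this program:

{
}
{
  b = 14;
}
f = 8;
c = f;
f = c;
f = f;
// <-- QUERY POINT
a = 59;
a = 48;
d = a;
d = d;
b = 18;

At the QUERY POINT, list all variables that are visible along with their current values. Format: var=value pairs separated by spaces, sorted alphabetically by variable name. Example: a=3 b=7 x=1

Answer: c=8 f=8

Derivation:
Step 1: enter scope (depth=1)
Step 2: exit scope (depth=0)
Step 3: enter scope (depth=1)
Step 4: declare b=14 at depth 1
Step 5: exit scope (depth=0)
Step 6: declare f=8 at depth 0
Step 7: declare c=(read f)=8 at depth 0
Step 8: declare f=(read c)=8 at depth 0
Step 9: declare f=(read f)=8 at depth 0
Visible at query point: c=8 f=8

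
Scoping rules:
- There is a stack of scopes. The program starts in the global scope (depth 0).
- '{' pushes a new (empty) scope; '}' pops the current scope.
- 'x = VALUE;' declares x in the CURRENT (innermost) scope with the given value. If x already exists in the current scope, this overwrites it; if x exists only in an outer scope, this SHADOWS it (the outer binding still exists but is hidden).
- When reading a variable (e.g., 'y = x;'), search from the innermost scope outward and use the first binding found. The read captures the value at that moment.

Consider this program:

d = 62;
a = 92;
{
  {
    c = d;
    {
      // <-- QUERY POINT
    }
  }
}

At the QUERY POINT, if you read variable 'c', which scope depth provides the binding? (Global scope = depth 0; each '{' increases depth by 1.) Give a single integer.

Step 1: declare d=62 at depth 0
Step 2: declare a=92 at depth 0
Step 3: enter scope (depth=1)
Step 4: enter scope (depth=2)
Step 5: declare c=(read d)=62 at depth 2
Step 6: enter scope (depth=3)
Visible at query point: a=92 c=62 d=62

Answer: 2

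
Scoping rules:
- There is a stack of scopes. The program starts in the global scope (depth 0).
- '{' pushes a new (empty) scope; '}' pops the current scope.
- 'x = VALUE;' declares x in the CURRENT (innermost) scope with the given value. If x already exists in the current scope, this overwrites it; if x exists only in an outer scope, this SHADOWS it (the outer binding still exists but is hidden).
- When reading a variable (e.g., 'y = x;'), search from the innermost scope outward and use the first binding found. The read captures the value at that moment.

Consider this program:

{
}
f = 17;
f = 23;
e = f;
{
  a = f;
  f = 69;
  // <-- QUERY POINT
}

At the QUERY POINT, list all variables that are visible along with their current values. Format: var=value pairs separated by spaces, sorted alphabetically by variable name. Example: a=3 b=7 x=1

Step 1: enter scope (depth=1)
Step 2: exit scope (depth=0)
Step 3: declare f=17 at depth 0
Step 4: declare f=23 at depth 0
Step 5: declare e=(read f)=23 at depth 0
Step 6: enter scope (depth=1)
Step 7: declare a=(read f)=23 at depth 1
Step 8: declare f=69 at depth 1
Visible at query point: a=23 e=23 f=69

Answer: a=23 e=23 f=69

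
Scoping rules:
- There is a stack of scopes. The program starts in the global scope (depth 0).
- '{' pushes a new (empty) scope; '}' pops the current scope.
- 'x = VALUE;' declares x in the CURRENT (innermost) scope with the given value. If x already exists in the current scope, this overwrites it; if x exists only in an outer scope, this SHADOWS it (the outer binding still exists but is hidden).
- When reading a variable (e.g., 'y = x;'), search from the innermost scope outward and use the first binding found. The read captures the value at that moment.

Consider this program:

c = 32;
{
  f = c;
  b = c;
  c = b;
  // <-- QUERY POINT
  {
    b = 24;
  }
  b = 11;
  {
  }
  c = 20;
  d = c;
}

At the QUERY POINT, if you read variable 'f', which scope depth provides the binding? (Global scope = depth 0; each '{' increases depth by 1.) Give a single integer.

Answer: 1

Derivation:
Step 1: declare c=32 at depth 0
Step 2: enter scope (depth=1)
Step 3: declare f=(read c)=32 at depth 1
Step 4: declare b=(read c)=32 at depth 1
Step 5: declare c=(read b)=32 at depth 1
Visible at query point: b=32 c=32 f=32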